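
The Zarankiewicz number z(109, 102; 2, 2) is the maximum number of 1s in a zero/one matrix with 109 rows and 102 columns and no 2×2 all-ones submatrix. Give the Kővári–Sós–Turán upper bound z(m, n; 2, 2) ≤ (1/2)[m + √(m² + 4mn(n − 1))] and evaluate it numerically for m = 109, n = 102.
z(109, 102; 2, 2) ≤ (1/2)[109 + √(109² + 4·109·102·101)] = (1/2)[109 + √4503553] = 1115.5788

Kővári–Sós–Turán: let r_1, ..., r_109 be the row sums and z = Σ r_i the total number of 1s. Each pair of columns can share at most one row with both entries 1 (else a 2×2 all-ones block appears), so Σ_i C(r_i, 2) ≤ C(102, 2) = 5151. By convexity Σ_i C(r_i, 2) ≥ 109·C(z/109, 2) = z(z − 109)/(2·109), giving z² − 109z − 109·102·101 ≤ 0 and hence z ≤ (1/2)[109 + √(11881 + 4·1122918)] = (1/2)[109 + √4503553] ≈ (1/2)(109 + 2122.1576) = 1115.5788.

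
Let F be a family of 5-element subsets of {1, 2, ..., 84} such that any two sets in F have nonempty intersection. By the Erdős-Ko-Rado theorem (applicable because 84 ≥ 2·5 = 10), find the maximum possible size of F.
max |F| = C(83, 4) = 1837620

The Erdős-Ko-Rado theorem states: for n ≥ 2k, an intersecting family of k-subsets of an n-element set has size at most C(n − 1, k − 1), with equality for 'star' families {A ⊆ [n] : |A| = k, i ∈ A} (fix an element i). For n = 84, k = 5: C(83, 4) = 1837620.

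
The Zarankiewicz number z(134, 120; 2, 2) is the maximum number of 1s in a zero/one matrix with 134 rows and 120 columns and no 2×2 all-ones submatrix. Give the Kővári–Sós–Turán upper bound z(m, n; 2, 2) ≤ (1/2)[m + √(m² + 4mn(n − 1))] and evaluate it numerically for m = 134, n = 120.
z(134, 120; 2, 2) ≤ (1/2)[134 + √(134² + 4·134·120·119)] = (1/2)[134 + √7672036] = 1451.922

Kővári–Sós–Turán: let r_1, ..., r_134 be the row sums and z = Σ r_i the total number of 1s. Each pair of columns can share at most one row with both entries 1 (else a 2×2 all-ones block appears), so Σ_i C(r_i, 2) ≤ C(120, 2) = 7140. By convexity Σ_i C(r_i, 2) ≥ 134·C(z/134, 2) = z(z − 134)/(2·134), giving z² − 134z − 134·120·119 ≤ 0 and hence z ≤ (1/2)[134 + √(17956 + 4·1913520)] = (1/2)[134 + √7672036] ≈ (1/2)(134 + 2769.844) = 1451.922.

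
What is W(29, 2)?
W(29, 2) = 29 + 1 = 30

A 2-term AP is any pair of integers, so a monochromatic 2-AP exists iff some colour is used at least twice. With 29 colours, the colouring i ↦ i on {1, ..., 29} uses each colour once, avoiding any monochromatic pair, so W(29, 2) > 29. For {1, ..., 30}, pigeonhole forces two integers of the same colour, which form a monochromatic 2-AP. Hence W(29, 2) = 30.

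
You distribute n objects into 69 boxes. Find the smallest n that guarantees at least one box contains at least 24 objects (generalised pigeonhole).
n = (24 − 1)·69 + 1 = 1588

By the generalised pigeonhole principle, to guarantee some box contains ≥ r objects we need more than (r − 1) · k objects total. Threshold: n = (r − 1) · k + 1. With r = 24 and k = 69: n = 23 · 69 + 1 = 1587 + 1 = 1588. For n = 1587 = 23 · 69, we can put exactly 23 objects in every box, avoiding 24 in any single one — so 1588 is tight.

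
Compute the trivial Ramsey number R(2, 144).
R(2, 144) = 144

R(2, k) = k for all k ≥ 2: in a 2-colouring of K_k, either some edge is red (a red K_2) or all edges are blue (a blue K_k). And K_{143} coloured all-blue has no blue K_144, so R(2, 144) > 143. Hence R(2, 144) = 144.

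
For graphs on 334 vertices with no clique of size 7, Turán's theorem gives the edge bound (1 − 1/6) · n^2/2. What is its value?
Turán density bound = (5/6) · 334^2/2 = 139445/3 ≈ 46481.6667

Turán's theorem: ex(n, K_{r+1}) is achieved by the complete r-partite Turán graph T(n, r) with parts as balanced as possible, and is at most (1 − 1/r) · n^2/2. For r = 6, n = 334: the density bound is (5/6) · 111556/2 = 139445/3 ≈ 46481.6667. The integer-valued extremum is e(T(334, 6)) = 46481, which is strictly less than the density bound 139445/3 since 6 ∤ 334 (the parts of T(334, 6) cannot all be equal).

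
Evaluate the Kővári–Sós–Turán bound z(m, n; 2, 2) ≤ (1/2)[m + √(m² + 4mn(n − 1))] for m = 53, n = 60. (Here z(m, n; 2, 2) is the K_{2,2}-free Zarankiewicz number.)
z(53, 60; 2, 2) ≤ (1/2)[53 + √(53² + 4·53·60·59)] = (1/2)[53 + √753289] = 460.4611

Kővári–Sós–Turán: let r_1, ..., r_53 be the row sums and z = Σ r_i the total number of 1s. Each pair of columns can share at most one row with both entries 1 (else a 2×2 all-ones block appears), so Σ_i C(r_i, 2) ≤ C(60, 2) = 1770. By convexity Σ_i C(r_i, 2) ≥ 53·C(z/53, 2) = z(z − 53)/(2·53), giving z² − 53z − 53·60·59 ≤ 0 and hence z ≤ (1/2)[53 + √(2809 + 4·187620)] = (1/2)[53 + √753289] ≈ (1/2)(53 + 867.9222) = 460.4611.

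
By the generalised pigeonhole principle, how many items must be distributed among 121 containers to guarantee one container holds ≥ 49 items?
n = (49 − 1)·121 + 1 = 5809

By the generalised pigeonhole principle, to guarantee some box contains ≥ r objects we need more than (r − 1) · k objects total. Threshold: n = (r − 1) · k + 1. With r = 49 and k = 121: n = 48 · 121 + 1 = 5808 + 1 = 5809. For n = 5808 = 48 · 121, we can put exactly 48 objects in every box, avoiding 49 in any single one — so 5809 is tight.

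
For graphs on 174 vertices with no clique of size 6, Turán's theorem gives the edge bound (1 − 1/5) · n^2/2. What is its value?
Turán density bound = (4/5) · 174^2/2 = 60552/5 ≈ 12110.4

Turán's theorem: ex(n, K_{r+1}) is achieved by the complete r-partite Turán graph T(n, r) with parts as balanced as possible, and is at most (1 − 1/r) · n^2/2. For r = 5, n = 174: the density bound is (4/5) · 30276/2 = 60552/5 ≈ 12110.4. The integer-valued extremum is e(T(174, 5)) = 12110, which is strictly less than the density bound 60552/5 since 5 ∤ 174 (the parts of T(174, 5) cannot all be equal).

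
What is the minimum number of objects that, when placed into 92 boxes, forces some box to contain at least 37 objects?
n = (37 − 1)·92 + 1 = 3313

By the generalised pigeonhole principle, to guarantee some box contains ≥ r objects we need more than (r − 1) · k objects total. Threshold: n = (r − 1) · k + 1. With r = 37 and k = 92: n = 36 · 92 + 1 = 3312 + 1 = 3313. For n = 3312 = 36 · 92, we can put exactly 36 objects in every box, avoiding 37 in any single one — so 3313 is tight.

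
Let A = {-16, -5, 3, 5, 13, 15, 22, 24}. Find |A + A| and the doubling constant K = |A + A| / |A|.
K = |A + A| / |A| = 29/8

Enumerate A + A = {a + b : a, b ∈ A}. With |A| = 8, there are |A|^2 = 64 ordered sum pairs; collecting distinct values, A + A = {-32, -21, -13, -11, -10, -3, -2, -1, 0, 6, 8, 10, 16, 17, 18, 19, 20, 25, 26, 27, 28, 29, 30, 35, 37, 39, 44, 46, 48}, so |A + A| = 29. Thus K = 29/8. For comparison, the minimum possible |A + A| over all 8-element sets is 2·8 − 1 = 15 (so min K = 15/8), attained only by arithmetic progressions.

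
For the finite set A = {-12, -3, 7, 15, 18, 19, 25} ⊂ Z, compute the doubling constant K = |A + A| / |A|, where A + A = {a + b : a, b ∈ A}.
K = |A + A| / |A| = 27/7

Enumerate A + A = {a + b : a, b ∈ A}. With |A| = 7, there are |A|^2 = 49 ordered sum pairs; collecting distinct values, A + A = {-24, -15, -6, -5, 3, 4, 6, 7, 12, 13, 14, 15, 16, 22, 25, 26, 30, 32, 33, 34, 36, 37, 38, 40, 43, 44, 50}, so |A + A| = 27. Thus K = 27/7. For comparison, the minimum possible |A + A| over all 7-element sets is 2·7 − 1 = 13 (so min K = 13/7), attained only by arithmetic progressions.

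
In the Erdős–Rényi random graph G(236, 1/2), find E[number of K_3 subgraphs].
E[# K_3] = C(236, 3) · (1/2)^C(3, 2) = 2162940 / 2^3 = 540735/2 = 270367.5

For each 3-subset S of vertices (there are C(236, 3) = 2162940 such S), let X_S = 1 if S induces a K_3 (all C(3, 2) = 3 edges present). Then P(X_S = 1) = (1/2)^3 = 1/8. By linearity of expectation, E[# K_3] = C(236, 3) · (1/2)^3 = 2162940 / 8 = 540735/2 = 270367.5.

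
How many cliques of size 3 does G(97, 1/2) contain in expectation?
E[# K_3] = C(97, 3) · (1/2)^C(3, 2) = 147440 / 2^3 = 18430

For each 3-subset S of vertices (there are C(97, 3) = 147440 such S), let X_S = 1 if S induces a K_3 (all C(3, 2) = 3 edges present). Then P(X_S = 1) = (1/2)^3 = 1/8. By linearity of expectation, E[# K_3] = C(97, 3) · (1/2)^3 = 147440 / 8 = 18430.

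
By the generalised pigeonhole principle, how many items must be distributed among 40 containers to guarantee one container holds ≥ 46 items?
n = (46 − 1)·40 + 1 = 1801

By the generalised pigeonhole principle, to guarantee some box contains ≥ r objects we need more than (r − 1) · k objects total. Threshold: n = (r − 1) · k + 1. With r = 46 and k = 40: n = 45 · 40 + 1 = 1800 + 1 = 1801. For n = 1800 = 45 · 40, we can put exactly 45 objects in every box, avoiding 46 in any single one — so 1801 is tight.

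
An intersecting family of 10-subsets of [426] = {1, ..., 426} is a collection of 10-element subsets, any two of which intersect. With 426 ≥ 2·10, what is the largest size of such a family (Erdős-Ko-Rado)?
max |F| = C(425, 9) = 1144728032360743325

Erdős-Ko-Rado (1961): when n ≥ 2k, max |F| = C(n−1, k−1). The bound is attained by the star {A : i ∈ A} for any fixed i ∈ [n]. Here C(426−1, 10−1) = C(425, 9) = 1144728032360743325.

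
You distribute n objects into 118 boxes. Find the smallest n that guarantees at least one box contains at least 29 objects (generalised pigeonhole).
n = (29 − 1)·118 + 1 = 3305

By the generalised pigeonhole principle, to guarantee some box contains ≥ r objects we need more than (r − 1) · k objects total. Threshold: n = (r − 1) · k + 1. With r = 29 and k = 118: n = 28 · 118 + 1 = 3304 + 1 = 3305. For n = 3304 = 28 · 118, we can put exactly 28 objects in every box, avoiding 29 in any single one — so 3305 is tight.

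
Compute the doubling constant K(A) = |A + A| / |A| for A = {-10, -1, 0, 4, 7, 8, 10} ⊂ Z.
K = |A + A| / |A| = 23/7

Enumerate A + A = {a + b : a, b ∈ A}. With |A| = 7, there are |A|^2 = 49 ordered sum pairs; collecting distinct values, A + A = {-20, -11, -10, -6, -3, -2, -1, 0, 3, 4, 6, 7, 8, 9, 10, 11, 12, 14, 15, 16, 17, 18, 20}, so |A + A| = 23. Thus K = 23/7. For comparison, the minimum possible |A + A| over all 7-element sets is 2·7 − 1 = 13 (so min K = 13/7), attained only by arithmetic progressions.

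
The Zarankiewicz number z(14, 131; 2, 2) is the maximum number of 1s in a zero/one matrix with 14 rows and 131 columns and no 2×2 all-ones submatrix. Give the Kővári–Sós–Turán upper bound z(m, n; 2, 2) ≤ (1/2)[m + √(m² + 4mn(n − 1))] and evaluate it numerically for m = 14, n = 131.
z(14, 131; 2, 2) ≤ (1/2)[14 + √(14² + 4·14·131·130)] = (1/2)[14 + √953876] = 495.3329

Kővári–Sós–Turán: let r_1, ..., r_14 be the row sums and z = Σ r_i the total number of 1s. Each pair of columns can share at most one row with both entries 1 (else a 2×2 all-ones block appears), so Σ_i C(r_i, 2) ≤ C(131, 2) = 8515. By convexity Σ_i C(r_i, 2) ≥ 14·C(z/14, 2) = z(z − 14)/(2·14), giving z² − 14z − 14·131·130 ≤ 0 and hence z ≤ (1/2)[14 + √(196 + 4·238420)] = (1/2)[14 + √953876] ≈ (1/2)(14 + 976.6658) = 495.3329.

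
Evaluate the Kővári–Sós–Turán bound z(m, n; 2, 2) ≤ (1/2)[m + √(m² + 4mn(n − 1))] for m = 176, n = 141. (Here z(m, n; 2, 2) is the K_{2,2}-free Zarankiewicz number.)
z(176, 141; 2, 2) ≤ (1/2)[176 + √(176² + 4·176·141·140)] = (1/2)[176 + √13927936] = 1954.0075

Kővári–Sós–Turán: let r_1, ..., r_176 be the row sums and z = Σ r_i the total number of 1s. Each pair of columns can share at most one row with both entries 1 (else a 2×2 all-ones block appears), so Σ_i C(r_i, 2) ≤ C(141, 2) = 9870. By convexity Σ_i C(r_i, 2) ≥ 176·C(z/176, 2) = z(z − 176)/(2·176), giving z² − 176z − 176·141·140 ≤ 0 and hence z ≤ (1/2)[176 + √(30976 + 4·3474240)] = (1/2)[176 + √13927936] ≈ (1/2)(176 + 3732.015) = 1954.0075.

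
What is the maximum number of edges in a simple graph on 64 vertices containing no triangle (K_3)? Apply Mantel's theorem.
ex(64, K_3) = ⌊64^2/4⌋ = 1024

Mantel (1907): a triangle-free graph on n vertices has at most ⌊n^2/4⌋ edges, with equality for the complete bipartite graph K_{⌊n/2⌋, ⌈n/2⌉}. For n = 64: ⌊64^2/4⌋ = ⌊4096/4⌋ = 1024. The extremal graph is K_{32, 32}, which has 32·32 = 1024 edges.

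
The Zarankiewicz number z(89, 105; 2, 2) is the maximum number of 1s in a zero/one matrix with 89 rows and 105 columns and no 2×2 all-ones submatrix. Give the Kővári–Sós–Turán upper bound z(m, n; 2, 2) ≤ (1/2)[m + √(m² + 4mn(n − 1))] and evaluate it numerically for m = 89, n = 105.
z(89, 105; 2, 2) ≤ (1/2)[89 + √(89² + 4·89·105·104)] = (1/2)[89 + √3895441] = 1031.3436

Kővári–Sós–Turán: let r_1, ..., r_89 be the row sums and z = Σ r_i the total number of 1s. Each pair of columns can share at most one row with both entries 1 (else a 2×2 all-ones block appears), so Σ_i C(r_i, 2) ≤ C(105, 2) = 5460. By convexity Σ_i C(r_i, 2) ≥ 89·C(z/89, 2) = z(z − 89)/(2·89), giving z² − 89z − 89·105·104 ≤ 0 and hence z ≤ (1/2)[89 + √(7921 + 4·971880)] = (1/2)[89 + √3895441] ≈ (1/2)(89 + 1973.6872) = 1031.3436.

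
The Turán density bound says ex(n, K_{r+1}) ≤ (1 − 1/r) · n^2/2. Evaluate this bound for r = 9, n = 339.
Turán density bound = (8/9) · 339^2/2 = 51076

Turán's theorem: ex(n, K_{r+1}) is achieved by the complete r-partite Turán graph T(n, r) with parts as balanced as possible, and is at most (1 − 1/r) · n^2/2. For r = 9, n = 339: the density bound is (8/9) · 114921/2 = 51076. The integer-valued extremum is e(T(339, 9)) = 51075, which is strictly less than the density bound 51076 since 9 ∤ 339 (the parts of T(339, 9) cannot all be equal).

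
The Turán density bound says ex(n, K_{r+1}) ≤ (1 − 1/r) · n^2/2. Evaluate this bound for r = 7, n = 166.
Turán density bound = (6/7) · 166^2/2 = 82668/7 ≈ 11809.7143

Turán's theorem: ex(n, K_{r+1}) is achieved by the complete r-partite Turán graph T(n, r) with parts as balanced as possible, and is at most (1 − 1/r) · n^2/2. For r = 7, n = 166: the density bound is (6/7) · 27556/2 = 82668/7 ≈ 11809.7143. The integer-valued extremum is e(T(166, 7)) = 11809, which is strictly less than the density bound 82668/7 since 7 ∤ 166 (the parts of T(166, 7) cannot all be equal).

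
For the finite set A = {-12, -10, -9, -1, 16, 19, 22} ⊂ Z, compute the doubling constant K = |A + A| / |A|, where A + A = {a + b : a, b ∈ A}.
K = |A + A| / |A| = 25/7

Enumerate A + A = {a + b : a, b ∈ A}. With |A| = 7, there are |A|^2 = 49 ordered sum pairs; collecting distinct values, A + A = {-24, -22, -21, -20, -19, -18, -13, -11, -10, -2, 4, 6, 7, 9, 10, 12, 13, 15, 18, 21, 32, 35, 38, 41, 44}, so |A + A| = 25. Thus K = 25/7. For comparison, the minimum possible |A + A| over all 7-element sets is 2·7 − 1 = 13 (so min K = 13/7), attained only by arithmetic progressions.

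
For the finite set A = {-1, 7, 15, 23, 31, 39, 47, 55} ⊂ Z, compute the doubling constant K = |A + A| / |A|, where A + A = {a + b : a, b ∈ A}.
K = |A + A| / |A| = 15/8

Enumerate A + A = {a + b : a, b ∈ A}. With |A| = 8, there are |A|^2 = 64 ordered sum pairs; collecting distinct values, A + A = {-2, 6, 14, 22, 30, 38, 46, 54, 62, 70, 78, 86, 94, 102, 110}, so |A + A| = 15. Thus K = 15/8. Here |A + A| = 2|A| − 1 = 15, the minimum possible — so K = 15/8 is minimal, which holds iff A is an arithmetic progression.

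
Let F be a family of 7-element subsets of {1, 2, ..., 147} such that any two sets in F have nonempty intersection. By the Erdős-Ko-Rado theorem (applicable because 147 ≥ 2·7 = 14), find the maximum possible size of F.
max |F| = C(146, 6) = 12122560164

Erdős-Ko-Rado (1961): when n ≥ 2k, max |F| = C(n−1, k−1). The bound is attained by the star {A : i ∈ A} for any fixed i ∈ [n]. Here C(147−1, 7−1) = C(146, 6) = 12122560164.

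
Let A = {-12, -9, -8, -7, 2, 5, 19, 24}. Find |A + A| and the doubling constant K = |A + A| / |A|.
K = |A + A| / |A| = 31/8

Enumerate A + A = {a + b : a, b ∈ A}. With |A| = 8, there are |A|^2 = 64 ordered sum pairs; collecting distinct values, A + A = {-24, -21, -20, -19, -18, -17, -16, -15, -14, -10, -7, -6, -5, -4, -3, -2, 4, 7, 10, 11, 12, 15, 16, 17, 21, 24, 26, 29, 38, 43, 48}, so |A + A| = 31. Thus K = 31/8. For comparison, the minimum possible |A + A| over all 8-element sets is 2·8 − 1 = 15 (so min K = 15/8), attained only by arithmetic progressions.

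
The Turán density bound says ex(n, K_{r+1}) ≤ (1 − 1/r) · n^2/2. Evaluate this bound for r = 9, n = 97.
Turán density bound = (8/9) · 97^2/2 = 37636/9 ≈ 4181.7778

Turán's theorem: ex(n, K_{r+1}) is achieved by the complete r-partite Turán graph T(n, r) with parts as balanced as possible, and is at most (1 − 1/r) · n^2/2. For r = 9, n = 97: the density bound is (8/9) · 9409/2 = 37636/9 ≈ 4181.7778. The integer-valued extremum is e(T(97, 9)) = 4181, which is strictly less than the density bound 37636/9 since 9 ∤ 97 (the parts of T(97, 9) cannot all be equal).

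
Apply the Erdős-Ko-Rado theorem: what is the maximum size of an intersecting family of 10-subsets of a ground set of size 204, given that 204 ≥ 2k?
max |F| = C(203, 9) = 1347676337582575

Erdős-Ko-Rado (1961): when n ≥ 2k, max |F| = C(n−1, k−1). The bound is attained by the star {A : i ∈ A} for any fixed i ∈ [n]. Here C(204−1, 10−1) = C(203, 9) = 1347676337582575.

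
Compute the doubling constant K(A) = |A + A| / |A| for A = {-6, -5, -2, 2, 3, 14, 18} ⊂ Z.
K = |A + A| / |A| = 24/7

Enumerate A + A = {a + b : a, b ∈ A}. With |A| = 7, there are |A|^2 = 49 ordered sum pairs; collecting distinct values, A + A = {-12, -11, -10, -8, -7, -4, -3, -2, 0, 1, 4, 5, 6, 8, 9, 12, 13, 16, 17, 20, 21, 28, 32, 36}, so |A + A| = 24. Thus K = 24/7. For comparison, the minimum possible |A + A| over all 7-element sets is 2·7 − 1 = 13 (so min K = 13/7), attained only by arithmetic progressions.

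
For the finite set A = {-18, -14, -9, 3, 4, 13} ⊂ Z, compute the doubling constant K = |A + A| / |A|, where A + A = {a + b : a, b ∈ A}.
K = |A + A| / |A| = 20/6 = 10/3

Enumerate A + A = {a + b : a, b ∈ A}. With |A| = 6, there are |A|^2 = 36 ordered sum pairs; collecting distinct values, A + A = {-36, -32, -28, -27, -23, -18, -15, -14, -11, -10, -6, -5, -1, 4, 6, 7, 8, 16, 17, 26}, so |A + A| = 20. Thus K = 20/6 = 10/3. For comparison, the minimum possible |A + A| over all 6-element sets is 2·6 − 1 = 11 (so min K = 11/6), attained only by arithmetic progressions.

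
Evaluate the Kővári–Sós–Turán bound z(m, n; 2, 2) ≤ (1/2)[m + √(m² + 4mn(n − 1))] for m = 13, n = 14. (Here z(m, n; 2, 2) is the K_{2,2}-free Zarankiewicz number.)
z(13, 14; 2, 2) ≤ (1/2)[13 + √(13² + 4·13·14·13)] = (1/2)[13 + √9633] = 55.5739

Kővári–Sós–Turán: let r_1, ..., r_13 be the row sums and z = Σ r_i the total number of 1s. Each pair of columns can share at most one row with both entries 1 (else a 2×2 all-ones block appears), so Σ_i C(r_i, 2) ≤ C(14, 2) = 91. By convexity Σ_i C(r_i, 2) ≥ 13·C(z/13, 2) = z(z − 13)/(2·13), giving z² − 13z − 13·14·13 ≤ 0 and hence z ≤ (1/2)[13 + √(169 + 4·2366)] = (1/2)[13 + √9633] ≈ (1/2)(13 + 98.1478) = 55.5739.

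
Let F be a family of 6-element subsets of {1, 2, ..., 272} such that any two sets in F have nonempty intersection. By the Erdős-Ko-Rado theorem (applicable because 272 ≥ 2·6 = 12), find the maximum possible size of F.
max |F| = C(271, 5) = 11736811899

Erdős-Ko-Rado (1961): when n ≥ 2k, max |F| = C(n−1, k−1). The bound is attained by the star {A : i ∈ A} for any fixed i ∈ [n]. Here C(272−1, 6−1) = C(271, 5) = 11736811899.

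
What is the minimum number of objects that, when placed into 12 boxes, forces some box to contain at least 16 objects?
n = (16 − 1)·12 + 1 = 181

By the generalised pigeonhole principle, to guarantee some box contains ≥ r objects we need more than (r − 1) · k objects total. Threshold: n = (r − 1) · k + 1. With r = 16 and k = 12: n = 15 · 12 + 1 = 180 + 1 = 181. For n = 180 = 15 · 12, we can put exactly 15 objects in every box, avoiding 16 in any single one — so 181 is tight.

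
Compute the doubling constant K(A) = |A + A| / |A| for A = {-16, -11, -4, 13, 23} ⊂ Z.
K = |A + A| / |A| = 15/5 = 3

Enumerate A + A = {a + b : a, b ∈ A}. With |A| = 5, there are |A|^2 = 25 ordered sum pairs; collecting distinct values, A + A = {-32, -27, -22, -20, -15, -8, -3, 2, 7, 9, 12, 19, 26, 36, 46}, so |A + A| = 15. Thus K = 15/5 = 3. For comparison, the minimum possible |A + A| over all 5-element sets is 2·5 − 1 = 9 (so min K = 9/5), attained only by arithmetic progressions.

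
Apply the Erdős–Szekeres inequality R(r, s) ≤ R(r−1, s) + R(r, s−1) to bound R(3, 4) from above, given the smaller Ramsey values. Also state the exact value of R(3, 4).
R(3, 4) ≤ R(2, 4) + R(3, 3) = 4 + 6 = 10; exact value R(3, 4) = 9.

The Erdős–Szekeres recurrence R(r, s) ≤ R(r−1, s) + R(r, s−1) applied to (r, s) = (3, 4) gives
  R(3, 4) ≤ R(2, 4) + R(3, 3) = 4 + 6 = 10.
(Recall R(2, k) = k and R is symmetric.) The recurrence is not tight here (it gives 10, but the exact value is R(3, 4) = 9); the tight upper bound requires a sharper argument than the simple recurrence, combined with a lower-bound construction on K_{8}.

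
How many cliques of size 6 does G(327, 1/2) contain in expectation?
E[# K_6] = C(327, 6) · (1/2)^C(6, 2) = 1621509963255 / 2^15 ≈ 49484556.984100

For each 6-subset S of vertices (there are C(327, 6) = 1621509963255 such S), let X_S = 1 if S induces a K_6 (all C(6, 2) = 15 edges present). Then P(X_S = 1) = (1/2)^15 = 1/32768. By linearity of expectation, E[# K_6] = C(327, 6) · (1/2)^15 = 1621509963255 / 32768 ≈ 49484556.984100.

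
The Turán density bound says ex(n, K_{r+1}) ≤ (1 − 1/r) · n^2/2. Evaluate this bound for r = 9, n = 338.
Turán density bound = (8/9) · 338^2/2 = 456976/9 ≈ 50775.1111

Turán's theorem: ex(n, K_{r+1}) is achieved by the complete r-partite Turán graph T(n, r) with parts as balanced as possible, and is at most (1 − 1/r) · n^2/2. For r = 9, n = 338: the density bound is (8/9) · 114244/2 = 456976/9 ≈ 50775.1111. The integer-valued extremum is e(T(338, 9)) = 50774, which is strictly less than the density bound 456976/9 since 9 ∤ 338 (the parts of T(338, 9) cannot all be equal).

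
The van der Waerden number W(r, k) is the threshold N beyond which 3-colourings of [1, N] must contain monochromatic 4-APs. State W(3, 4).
W(3, 4) = 293

This is a classical value, W(3, 4) = 293, established by combining an explicit 3-colouring of {1, ..., 292} with no monochromatic 4-AP (giving the lower bound W(3, 4) > 292) and a finite case analysis / exhaustive computer search showing every 3-colouring of {1, ..., 293} has such an AP.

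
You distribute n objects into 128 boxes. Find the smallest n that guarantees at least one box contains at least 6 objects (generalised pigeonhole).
n = (6 − 1)·128 + 1 = 641

By the generalised pigeonhole principle, to guarantee some box contains ≥ r objects we need more than (r − 1) · k objects total. Threshold: n = (r − 1) · k + 1. With r = 6 and k = 128: n = 5 · 128 + 1 = 640 + 1 = 641. For n = 640 = 5 · 128, we can put exactly 5 objects in every box, avoiding 6 in any single one — so 641 is tight.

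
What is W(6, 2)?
W(6, 2) = 6 + 1 = 7

A 2-term AP is any pair of integers, so a monochromatic 2-AP exists iff some colour is used at least twice. With 6 colours, the colouring i ↦ i on {1, ..., 6} uses each colour once, avoiding any monochromatic pair, so W(6, 2) > 6. For {1, ..., 7}, pigeonhole forces two integers of the same colour, which form a monochromatic 2-AP. Hence W(6, 2) = 7.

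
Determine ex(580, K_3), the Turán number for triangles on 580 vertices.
ex(580, K_3) = ⌊580^2/4⌋ = 84100

Mantel (1907): a triangle-free graph on n vertices has at most ⌊n^2/4⌋ edges, with equality for the complete bipartite graph K_{⌊n/2⌋, ⌈n/2⌉}. For n = 580: ⌊580^2/4⌋ = ⌊336400/4⌋ = 84100. The extremal graph is K_{290, 290}, which has 290·290 = 84100 edges.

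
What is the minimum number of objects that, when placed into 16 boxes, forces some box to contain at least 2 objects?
n = (2 − 1)·16 + 1 = 17

By the generalised pigeonhole principle, to guarantee some box contains ≥ r objects we need more than (r − 1) · k objects total. Threshold: n = (r − 1) · k + 1. With r = 2 and k = 16: n = 1 · 16 + 1 = 16 + 1 = 17. For n = 16 = 1 · 16, we can put exactly 1 objects in every box, avoiding 2 in any single one — so 17 is tight.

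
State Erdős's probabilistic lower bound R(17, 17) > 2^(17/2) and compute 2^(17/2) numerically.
2^(17/2) = 362.0387; so R(17, 17) > 362.0387

Colour each edge of K_n uniformly at random with red/blue. The expected number of monochromatic K_17 is C(n, 17) · 2 · 2^(−C(17,2)). If C(n, 17) · 2^(1 − C(17,2)) < 1, then with positive probability no monochromatic K_17 exists, so R(17, 17) > n. The standard estimate C(n, 17) ≤ n^17/17! shows this inequality holds whenever n ≤ 2^(17/2) (since 17! · 2^(C(17,2) − 1) > 2^(17^2/2) ≥ n^17). Hence R(17, 17) > 2^(17/2) = 362.0387.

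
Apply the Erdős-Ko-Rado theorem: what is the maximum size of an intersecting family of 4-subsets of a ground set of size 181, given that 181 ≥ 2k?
max |F| = C(180, 3) = 955860

Erdős-Ko-Rado (1961): when n ≥ 2k, max |F| = C(n−1, k−1). The bound is attained by the star {A : i ∈ A} for any fixed i ∈ [n]. Here C(181−1, 4−1) = C(180, 3) = 955860.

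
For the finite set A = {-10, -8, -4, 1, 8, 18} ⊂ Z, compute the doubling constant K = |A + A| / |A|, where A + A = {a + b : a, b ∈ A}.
K = |A + A| / |A| = 21/6 = 7/2

Enumerate A + A = {a + b : a, b ∈ A}. With |A| = 6, there are |A|^2 = 36 ordered sum pairs; collecting distinct values, A + A = {-20, -18, -16, -14, -12, -9, -8, -7, -3, -2, 0, 2, 4, 8, 9, 10, 14, 16, 19, 26, 36}, so |A + A| = 21. Thus K = 21/6 = 7/2. For comparison, the minimum possible |A + A| over all 6-element sets is 2·6 − 1 = 11 (so min K = 11/6), attained only by arithmetic progressions.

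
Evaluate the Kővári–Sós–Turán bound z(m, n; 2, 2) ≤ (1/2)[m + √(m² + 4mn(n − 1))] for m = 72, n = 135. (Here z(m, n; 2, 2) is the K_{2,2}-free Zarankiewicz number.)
z(72, 135; 2, 2) ≤ (1/2)[72 + √(72² + 4·72·135·134)] = (1/2)[72 + √5215104] = 1177.8301

Kővári–Sós–Turán: let r_1, ..., r_72 be the row sums and z = Σ r_i the total number of 1s. Each pair of columns can share at most one row with both entries 1 (else a 2×2 all-ones block appears), so Σ_i C(r_i, 2) ≤ C(135, 2) = 9045. By convexity Σ_i C(r_i, 2) ≥ 72·C(z/72, 2) = z(z − 72)/(2·72), giving z² − 72z − 72·135·134 ≤ 0 and hence z ≤ (1/2)[72 + √(5184 + 4·1302480)] = (1/2)[72 + √5215104] ≈ (1/2)(72 + 2283.6602) = 1177.8301.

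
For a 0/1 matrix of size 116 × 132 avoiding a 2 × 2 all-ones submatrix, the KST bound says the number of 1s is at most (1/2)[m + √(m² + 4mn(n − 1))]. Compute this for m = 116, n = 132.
z(116, 132; 2, 2) ≤ (1/2)[116 + √(116² + 4·116·132·131)] = (1/2)[116 + √8036944] = 1475.4752

Kővári–Sós–Turán: let r_1, ..., r_116 be the row sums and z = Σ r_i the total number of 1s. Each pair of columns can share at most one row with both entries 1 (else a 2×2 all-ones block appears), so Σ_i C(r_i, 2) ≤ C(132, 2) = 8646. By convexity Σ_i C(r_i, 2) ≥ 116·C(z/116, 2) = z(z − 116)/(2·116), giving z² − 116z − 116·132·131 ≤ 0 and hence z ≤ (1/2)[116 + √(13456 + 4·2005872)] = (1/2)[116 + √8036944] ≈ (1/2)(116 + 2834.9504) = 1475.4752.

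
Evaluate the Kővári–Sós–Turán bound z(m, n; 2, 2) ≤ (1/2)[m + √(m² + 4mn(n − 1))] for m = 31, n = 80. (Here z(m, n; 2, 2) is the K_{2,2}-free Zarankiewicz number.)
z(31, 80; 2, 2) ≤ (1/2)[31 + √(31² + 4·31·80·79)] = (1/2)[31 + √784641] = 458.3998

Kővári–Sós–Turán: let r_1, ..., r_31 be the row sums and z = Σ r_i the total number of 1s. Each pair of columns can share at most one row with both entries 1 (else a 2×2 all-ones block appears), so Σ_i C(r_i, 2) ≤ C(80, 2) = 3160. By convexity Σ_i C(r_i, 2) ≥ 31·C(z/31, 2) = z(z − 31)/(2·31), giving z² − 31z − 31·80·79 ≤ 0 and hence z ≤ (1/2)[31 + √(961 + 4·195920)] = (1/2)[31 + √784641] ≈ (1/2)(31 + 885.7996) = 458.3998.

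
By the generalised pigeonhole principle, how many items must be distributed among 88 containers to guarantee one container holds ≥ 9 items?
n = (9 − 1)·88 + 1 = 705

By the generalised pigeonhole principle, to guarantee some box contains ≥ r objects we need more than (r − 1) · k objects total. Threshold: n = (r − 1) · k + 1. With r = 9 and k = 88: n = 8 · 88 + 1 = 704 + 1 = 705. For n = 704 = 8 · 88, we can put exactly 8 objects in every box, avoiding 9 in any single one — so 705 is tight.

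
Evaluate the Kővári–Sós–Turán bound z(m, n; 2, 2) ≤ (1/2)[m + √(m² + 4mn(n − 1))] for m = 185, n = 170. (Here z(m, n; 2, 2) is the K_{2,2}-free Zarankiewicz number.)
z(185, 170; 2, 2) ≤ (1/2)[185 + √(185² + 4·185·170·169)] = (1/2)[185 + √21294425] = 2399.7941

Kővári–Sós–Turán: let r_1, ..., r_185 be the row sums and z = Σ r_i the total number of 1s. Each pair of columns can share at most one row with both entries 1 (else a 2×2 all-ones block appears), so Σ_i C(r_i, 2) ≤ C(170, 2) = 14365. By convexity Σ_i C(r_i, 2) ≥ 185·C(z/185, 2) = z(z − 185)/(2·185), giving z² − 185z − 185·170·169 ≤ 0 and hence z ≤ (1/2)[185 + √(34225 + 4·5315050)] = (1/2)[185 + √21294425] ≈ (1/2)(185 + 4614.5883) = 2399.7941.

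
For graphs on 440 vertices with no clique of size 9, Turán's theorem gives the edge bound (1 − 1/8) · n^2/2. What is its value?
Turán density bound = (7/8) · 440^2/2 = 84700

Turán's theorem: ex(n, K_{r+1}) is achieved by the complete r-partite Turán graph T(n, r) with parts as balanced as possible, and is at most (1 − 1/r) · n^2/2. For r = 8, n = 440: the density bound is (7/8) · 193600/2 = 84700. Since 8 ∣ 440, the Turán graph T(440, 8) has parts of equal size 55, and its edge count e(T(440, 8)) = 84700 attains the density bound exactly.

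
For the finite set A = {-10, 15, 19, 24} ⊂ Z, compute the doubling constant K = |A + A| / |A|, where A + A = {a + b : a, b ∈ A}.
K = |A + A| / |A| = 10/4 = 5/2

Enumerate A + A = {a + b : a, b ∈ A}. With |A| = 4, there are |A|^2 = 16 ordered sum pairs; collecting distinct values, A + A = {-20, 5, 9, 14, 30, 34, 38, 39, 43, 48}, so |A + A| = 10. Thus K = 10/4 = 5/2. For comparison, the minimum possible |A + A| over all 4-element sets is 2·4 − 1 = 7 (so min K = 7/4), attained only by arithmetic progressions.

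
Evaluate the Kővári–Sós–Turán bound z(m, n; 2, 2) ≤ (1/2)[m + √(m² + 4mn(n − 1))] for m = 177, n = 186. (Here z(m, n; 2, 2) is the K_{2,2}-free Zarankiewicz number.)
z(177, 186; 2, 2) ≤ (1/2)[177 + √(177² + 4·177·186·185)] = (1/2)[177 + √24393609] = 2557.9943

Kővári–Sós–Turán: let r_1, ..., r_177 be the row sums and z = Σ r_i the total number of 1s. Each pair of columns can share at most one row with both entries 1 (else a 2×2 all-ones block appears), so Σ_i C(r_i, 2) ≤ C(186, 2) = 17205. By convexity Σ_i C(r_i, 2) ≥ 177·C(z/177, 2) = z(z − 177)/(2·177), giving z² − 177z − 177·186·185 ≤ 0 and hence z ≤ (1/2)[177 + √(31329 + 4·6090570)] = (1/2)[177 + √24393609] ≈ (1/2)(177 + 4938.9887) = 2557.9943.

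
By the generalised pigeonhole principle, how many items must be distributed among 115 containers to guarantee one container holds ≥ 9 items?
n = (9 − 1)·115 + 1 = 921

By the generalised pigeonhole principle, to guarantee some box contains ≥ r objects we need more than (r − 1) · k objects total. Threshold: n = (r − 1) · k + 1. With r = 9 and k = 115: n = 8 · 115 + 1 = 920 + 1 = 921. For n = 920 = 8 · 115, we can put exactly 8 objects in every box, avoiding 9 in any single one — so 921 is tight.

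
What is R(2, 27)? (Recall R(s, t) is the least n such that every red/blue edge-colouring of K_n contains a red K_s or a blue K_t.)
R(2, 27) = 27

R(2, k) = k for all k ≥ 2: in a 2-colouring of K_k, either some edge is red (a red K_2) or all edges are blue (a blue K_k). And K_{26} coloured all-blue has no blue K_27, so R(2, 27) > 26. Hence R(2, 27) = 27.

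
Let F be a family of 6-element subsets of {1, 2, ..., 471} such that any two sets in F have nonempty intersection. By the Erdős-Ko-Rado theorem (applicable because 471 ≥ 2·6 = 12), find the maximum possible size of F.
max |F| = C(470, 5) = 187084628094

The Erdős-Ko-Rado theorem states: for n ≥ 2k, an intersecting family of k-subsets of an n-element set has size at most C(n − 1, k − 1), with equality for 'star' families {A ⊆ [n] : |A| = k, i ∈ A} (fix an element i). For n = 471, k = 6: C(470, 5) = 187084628094.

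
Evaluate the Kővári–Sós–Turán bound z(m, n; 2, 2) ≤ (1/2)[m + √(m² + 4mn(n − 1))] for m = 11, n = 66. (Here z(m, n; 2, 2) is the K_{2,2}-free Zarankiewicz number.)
z(11, 66; 2, 2) ≤ (1/2)[11 + √(11² + 4·11·66·65)] = (1/2)[11 + √188881] = 222.8022

Kővári–Sós–Turán: let r_1, ..., r_11 be the row sums and z = Σ r_i the total number of 1s. Each pair of columns can share at most one row with both entries 1 (else a 2×2 all-ones block appears), so Σ_i C(r_i, 2) ≤ C(66, 2) = 2145. By convexity Σ_i C(r_i, 2) ≥ 11·C(z/11, 2) = z(z − 11)/(2·11), giving z² − 11z − 11·66·65 ≤ 0 and hence z ≤ (1/2)[11 + √(121 + 4·47190)] = (1/2)[11 + √188881] ≈ (1/2)(11 + 434.6044) = 222.8022.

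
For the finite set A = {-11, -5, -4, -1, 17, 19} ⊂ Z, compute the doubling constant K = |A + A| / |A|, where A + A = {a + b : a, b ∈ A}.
K = |A + A| / |A| = 21/6 = 7/2

Enumerate A + A = {a + b : a, b ∈ A}. With |A| = 6, there are |A|^2 = 36 ordered sum pairs; collecting distinct values, A + A = {-22, -16, -15, -12, -10, -9, -8, -6, -5, -2, 6, 8, 12, 13, 14, 15, 16, 18, 34, 36, 38}, so |A + A| = 21. Thus K = 21/6 = 7/2. For comparison, the minimum possible |A + A| over all 6-element sets is 2·6 − 1 = 11 (so min K = 11/6), attained only by arithmetic progressions.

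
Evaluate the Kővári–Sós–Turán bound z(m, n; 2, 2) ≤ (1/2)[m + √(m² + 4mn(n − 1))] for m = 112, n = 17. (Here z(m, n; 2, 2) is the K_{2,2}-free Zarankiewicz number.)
z(112, 17; 2, 2) ≤ (1/2)[112 + √(112² + 4·112·17·16)] = (1/2)[112 + √134400] = 239.303

Kővári–Sós–Turán: let r_1, ..., r_112 be the row sums and z = Σ r_i the total number of 1s. Each pair of columns can share at most one row with both entries 1 (else a 2×2 all-ones block appears), so Σ_i C(r_i, 2) ≤ C(17, 2) = 136. By convexity Σ_i C(r_i, 2) ≥ 112·C(z/112, 2) = z(z − 112)/(2·112), giving z² − 112z − 112·17·16 ≤ 0 and hence z ≤ (1/2)[112 + √(12544 + 4·30464)] = (1/2)[112 + √134400] ≈ (1/2)(112 + 366.6061) = 239.303.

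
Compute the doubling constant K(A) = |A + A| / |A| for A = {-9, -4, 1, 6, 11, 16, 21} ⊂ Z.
K = |A + A| / |A| = 13/7

Enumerate A + A = {a + b : a, b ∈ A}. With |A| = 7, there are |A|^2 = 49 ordered sum pairs; collecting distinct values, A + A = {-18, -13, -8, -3, 2, 7, 12, 17, 22, 27, 32, 37, 42}, so |A + A| = 13. Thus K = 13/7. Here |A + A| = 2|A| − 1 = 13, the minimum possible — so K = 13/7 is minimal, which holds iff A is an arithmetic progression.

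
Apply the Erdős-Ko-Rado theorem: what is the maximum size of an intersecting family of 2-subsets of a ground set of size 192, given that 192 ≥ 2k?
max |F| = C(191, 1) = 191

Erdős-Ko-Rado (1961): when n ≥ 2k, max |F| = C(n−1, k−1). The bound is attained by the star {A : i ∈ A} for any fixed i ∈ [n]. Here C(192−1, 2−1) = C(191, 1) = 191.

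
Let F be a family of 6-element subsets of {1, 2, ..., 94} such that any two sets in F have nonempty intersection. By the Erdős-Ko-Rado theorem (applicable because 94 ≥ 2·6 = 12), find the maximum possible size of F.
max |F| = C(93, 5) = 51971283

Erdős-Ko-Rado (1961): when n ≥ 2k, max |F| = C(n−1, k−1). The bound is attained by the star {A : i ∈ A} for any fixed i ∈ [n]. Here C(94−1, 6−1) = C(93, 5) = 51971283.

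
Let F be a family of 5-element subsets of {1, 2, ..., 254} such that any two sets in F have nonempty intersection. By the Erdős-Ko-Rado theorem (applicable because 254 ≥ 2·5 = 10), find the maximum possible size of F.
max |F| = C(253, 4) = 166695375

The Erdős-Ko-Rado theorem states: for n ≥ 2k, an intersecting family of k-subsets of an n-element set has size at most C(n − 1, k − 1), with equality for 'star' families {A ⊆ [n] : |A| = k, i ∈ A} (fix an element i). For n = 254, k = 5: C(253, 4) = 166695375.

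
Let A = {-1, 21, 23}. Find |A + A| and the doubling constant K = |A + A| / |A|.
K = |A + A| / |A| = 6/3 = 2

Enumerate A + A = {a + b : a, b ∈ A}. With |A| = 3, there are |A|^2 = 9 ordered sum pairs; collecting distinct values, A + A = {-2, 20, 22, 42, 44, 46}, so |A + A| = 6. Thus K = 6/3 = 2. For comparison, the minimum possible |A + A| over all 3-element sets is 2·3 − 1 = 5 (so min K = 5/3), attained only by arithmetic progressions.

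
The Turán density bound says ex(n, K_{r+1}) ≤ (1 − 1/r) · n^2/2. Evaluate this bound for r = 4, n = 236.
Turán density bound = (3/4) · 236^2/2 = 20886

Turán's theorem: ex(n, K_{r+1}) is achieved by the complete r-partite Turán graph T(n, r) with parts as balanced as possible, and is at most (1 − 1/r) · n^2/2. For r = 4, n = 236: the density bound is (3/4) · 55696/2 = 20886. Since 4 ∣ 236, the Turán graph T(236, 4) has parts of equal size 59, and its edge count e(T(236, 4)) = 20886 attains the density bound exactly.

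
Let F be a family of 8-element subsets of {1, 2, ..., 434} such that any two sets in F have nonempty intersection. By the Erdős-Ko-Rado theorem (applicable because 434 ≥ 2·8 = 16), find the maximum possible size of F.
max |F| = C(433, 7) = 539281806179688

Erdős-Ko-Rado (1961): when n ≥ 2k, max |F| = C(n−1, k−1). The bound is attained by the star {A : i ∈ A} for any fixed i ∈ [n]. Here C(434−1, 8−1) = C(433, 7) = 539281806179688.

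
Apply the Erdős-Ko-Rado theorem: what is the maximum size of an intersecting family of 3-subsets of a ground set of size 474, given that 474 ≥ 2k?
max |F| = C(473, 2) = 111628

The Erdős-Ko-Rado theorem states: for n ≥ 2k, an intersecting family of k-subsets of an n-element set has size at most C(n − 1, k − 1), with equality for 'star' families {A ⊆ [n] : |A| = k, i ∈ A} (fix an element i). For n = 474, k = 3: C(473, 2) = 111628.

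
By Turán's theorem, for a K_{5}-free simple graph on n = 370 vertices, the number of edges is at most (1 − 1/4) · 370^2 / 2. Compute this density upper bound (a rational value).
Turán density bound = (3/4) · 370^2/2 = 102675/2 ≈ 51337.5

Turán's theorem: ex(n, K_{r+1}) is achieved by the complete r-partite Turán graph T(n, r) with parts as balanced as possible, and is at most (1 − 1/r) · n^2/2. For r = 4, n = 370: the density bound is (3/4) · 136900/2 = 102675/2 ≈ 51337.5. The integer-valued extremum is e(T(370, 4)) = 51337, which is strictly less than the density bound 102675/2 since 4 ∤ 370 (the parts of T(370, 4) cannot all be equal).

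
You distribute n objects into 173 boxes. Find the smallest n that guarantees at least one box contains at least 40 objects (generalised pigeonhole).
n = (40 − 1)·173 + 1 = 6748

By the generalised pigeonhole principle, to guarantee some box contains ≥ r objects we need more than (r − 1) · k objects total. Threshold: n = (r − 1) · k + 1. With r = 40 and k = 173: n = 39 · 173 + 1 = 6747 + 1 = 6748. For n = 6747 = 39 · 173, we can put exactly 39 objects in every box, avoiding 40 in any single one — so 6748 is tight.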